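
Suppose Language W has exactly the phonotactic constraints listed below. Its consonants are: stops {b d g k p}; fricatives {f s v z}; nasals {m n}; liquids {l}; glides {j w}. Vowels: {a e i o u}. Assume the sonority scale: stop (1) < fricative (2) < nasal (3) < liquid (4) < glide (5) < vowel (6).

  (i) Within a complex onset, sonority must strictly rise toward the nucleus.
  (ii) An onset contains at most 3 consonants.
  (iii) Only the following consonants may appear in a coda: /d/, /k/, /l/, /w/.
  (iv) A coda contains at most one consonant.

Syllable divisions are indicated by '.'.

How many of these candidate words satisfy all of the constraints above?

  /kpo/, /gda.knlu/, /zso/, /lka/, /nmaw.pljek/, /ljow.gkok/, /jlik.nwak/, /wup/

0

/kpo/ — violates constraint (i): syllable 1 onset /kp/: /k/ (stop, 1) → /p/ (stop, 1) does not rise → ill-formed
/gda.knlu/ — violates constraint (i): syllable 1 onset /gd/: /g/ (stop, 1) → /d/ (stop, 1) does not rise → ill-formed
/zso/ — violates constraint (i): syllable 1 onset /zs/: /z/ (fricative, 2) → /s/ (fricative, 2) does not rise → ill-formed
/lka/ — violates constraint (i): syllable 1 onset /lk/: /l/ (liquid, 4) → /k/ (stop, 1) does not rise → ill-formed
/nmaw.pljek/ — violates constraint (i): syllable 1 onset /nm/: /n/ (nasal, 3) → /m/ (nasal, 3) does not rise → ill-formed
/ljow.gkok/ — violates constraint (i): syllable 2 onset /gk/: /g/ (stop, 1) → /k/ (stop, 1) does not rise → ill-formed
/jlik.nwak/ — violates constraint (i): syllable 1 onset /jl/: /j/ (glide, 5) → /l/ (liquid, 4) does not rise → ill-formed
/wup/ — violates constraint (iii): syllable 1 coda contains /p/, which is not a licensed coda consonant → ill-formed
No form is well-formed → 0.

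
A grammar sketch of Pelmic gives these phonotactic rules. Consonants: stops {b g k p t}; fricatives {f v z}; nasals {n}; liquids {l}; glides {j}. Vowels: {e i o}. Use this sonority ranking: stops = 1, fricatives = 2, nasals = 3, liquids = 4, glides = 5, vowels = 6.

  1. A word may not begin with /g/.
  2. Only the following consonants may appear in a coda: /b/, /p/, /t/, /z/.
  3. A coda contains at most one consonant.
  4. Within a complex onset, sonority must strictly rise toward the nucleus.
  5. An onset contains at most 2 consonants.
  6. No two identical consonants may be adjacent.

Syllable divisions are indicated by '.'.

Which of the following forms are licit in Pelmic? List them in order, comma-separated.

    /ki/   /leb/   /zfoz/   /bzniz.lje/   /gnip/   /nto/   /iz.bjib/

/ki/ — σ1 onset /k/, coda /∅/ ok → licit
/leb/ — σ1 onset /l/, coda /b/ ok → licit
/zfoz/ — violates constraint 4: syllable 1 onset /zf/: /z/ (fricative, 2) → /f/ (fricative, 2) does not rise → illicit
/bzniz.lje/ — violates constraint 5: syllable 1 onset /bzn/ has 3 consonants (> 2) → illicit
/gnip/ — violates constraint 1: word begins with /g/ → illicit
/nto/ — violates constraint 4: syllable 1 onset /nt/: /n/ (nasal, 3) → /t/ (stop, 1) does not rise → illicit
/iz.bjib/ — σ1 onset /∅/, coda /z/ ok; σ2 onset /bj/ (1→5 rises), coda /b/ ok → licit

/ki/, /leb/, /iz.bjib/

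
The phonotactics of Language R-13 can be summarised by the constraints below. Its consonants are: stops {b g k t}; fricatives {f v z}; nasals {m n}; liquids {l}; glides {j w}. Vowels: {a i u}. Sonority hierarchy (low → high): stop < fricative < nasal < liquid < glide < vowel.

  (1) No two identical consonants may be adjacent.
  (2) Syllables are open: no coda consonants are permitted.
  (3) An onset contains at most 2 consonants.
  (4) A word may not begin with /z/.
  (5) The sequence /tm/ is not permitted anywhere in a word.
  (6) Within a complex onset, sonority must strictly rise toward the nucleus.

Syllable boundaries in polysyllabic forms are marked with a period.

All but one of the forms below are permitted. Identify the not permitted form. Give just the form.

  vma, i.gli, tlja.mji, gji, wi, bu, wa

tlja.mji

vma — σ1 onset /vm/ (2→3 rises), coda /∅/ ok → permitted
i.gli — σ1 onset /∅/, coda /∅/ ok; σ2 onset /gl/ (1→4 rises), coda /∅/ ok → permitted
tlja.mji — violates constraint 3: syllable 1 onset /tlj/ has 3 consonants (> 2) → not permitted
gji — σ1 onset /gj/ (1→5 rises), coda /∅/ ok → permitted
wi — σ1 onset /w/, coda /∅/ ok → permitted
bu — σ1 onset /b/, coda /∅/ ok → permitted
wa — σ1 onset /w/, coda /∅/ ok → permitted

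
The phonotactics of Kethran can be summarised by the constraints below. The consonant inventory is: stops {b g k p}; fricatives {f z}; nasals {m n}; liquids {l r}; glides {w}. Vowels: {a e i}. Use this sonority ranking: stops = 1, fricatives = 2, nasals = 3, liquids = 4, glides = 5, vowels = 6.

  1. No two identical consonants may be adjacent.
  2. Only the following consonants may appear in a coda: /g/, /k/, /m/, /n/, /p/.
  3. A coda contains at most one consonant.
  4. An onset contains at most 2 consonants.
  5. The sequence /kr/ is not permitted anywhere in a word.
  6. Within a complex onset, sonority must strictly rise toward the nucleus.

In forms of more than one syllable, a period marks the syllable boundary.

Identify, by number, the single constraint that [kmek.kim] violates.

[kmek.kim]: adjacent identical consonants /kk/.
This is a violation of constraint 1: "No two identical consonants may be adjacent."
The remaining constraints (2, 3, 4, 5, 6) are satisfied.

1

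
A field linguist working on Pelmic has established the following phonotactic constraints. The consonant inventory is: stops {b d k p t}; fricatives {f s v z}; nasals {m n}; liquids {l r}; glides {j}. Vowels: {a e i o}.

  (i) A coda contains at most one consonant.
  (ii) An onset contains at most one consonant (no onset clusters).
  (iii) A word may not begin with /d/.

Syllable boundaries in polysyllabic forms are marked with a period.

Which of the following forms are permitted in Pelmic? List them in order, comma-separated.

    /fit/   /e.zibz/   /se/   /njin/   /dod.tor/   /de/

/fit/ — σ1 onset /f/, coda /t/ ok → permitted
/e.zibz/ — violates constraint (i): syllable 2 coda /bz/ has 2 consonants (> 1) → not permitted
/se/ — σ1 onset /s/, coda /∅/ ok → permitted
/njin/ — violates constraint (ii): syllable 1 onset /nj/ has 2 consonants (> 1) → not permitted
/dod.tor/ — violates constraint (iii): word begins with /d/ → not permitted
/de/ — violates constraint (iii): word begins with /d/ → not permitted

/fit/, /se/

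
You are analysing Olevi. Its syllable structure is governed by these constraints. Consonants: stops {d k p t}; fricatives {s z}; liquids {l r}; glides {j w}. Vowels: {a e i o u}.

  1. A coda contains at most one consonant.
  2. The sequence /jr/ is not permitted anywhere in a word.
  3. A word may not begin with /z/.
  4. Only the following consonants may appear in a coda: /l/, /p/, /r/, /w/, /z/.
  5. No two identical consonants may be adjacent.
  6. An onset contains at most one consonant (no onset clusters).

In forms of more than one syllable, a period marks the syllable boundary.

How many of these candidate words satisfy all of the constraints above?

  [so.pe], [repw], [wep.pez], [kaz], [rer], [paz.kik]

[so.pe] — σ1 onset /s/, coda /∅/ ok; σ2 onset /p/, coda /∅/ ok → well-formed
[repw] — violates constraint 1: syllable 1 coda /pw/ has 2 consonants (> 1) → ill-formed
[wep.pez] — violates constraint 5: adjacent identical consonants /pp/ → ill-formed
[kaz] — σ1 onset /k/, coda /z/ ok → well-formed
[rer] — σ1 onset /r/, coda /r/ ok → well-formed
[paz.kik] — violates constraint 4: syllable 2 coda contains /k/, which is not a licensed coda consonant → ill-formed
Well-formed: [so.pe], [kaz], [rer] → 3.

3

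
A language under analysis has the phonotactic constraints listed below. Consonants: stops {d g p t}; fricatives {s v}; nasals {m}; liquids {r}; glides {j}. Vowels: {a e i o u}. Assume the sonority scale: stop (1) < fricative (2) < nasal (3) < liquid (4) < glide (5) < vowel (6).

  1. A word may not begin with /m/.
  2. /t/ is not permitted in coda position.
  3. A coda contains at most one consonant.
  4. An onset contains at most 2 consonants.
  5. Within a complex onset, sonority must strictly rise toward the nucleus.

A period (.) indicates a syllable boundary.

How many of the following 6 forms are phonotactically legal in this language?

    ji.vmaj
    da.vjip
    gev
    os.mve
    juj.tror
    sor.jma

4

ji.vmaj — σ1 onset /j/, coda /∅/ ok; σ2 onset /vm/ (2→3 rises), coda /j/ ok → phonotactically legal
da.vjip — σ1 onset /d/, coda /∅/ ok; σ2 onset /vj/ (2→5 rises), coda /p/ ok → phonotactically legal
gev — σ1 onset /g/, coda /v/ ok → phonotactically legal
os.mve — violates constraint 5: syllable 2 onset /mv/: /m/ (nasal, 3) → /v/ (fricative, 2) does not rise → phonotactically illegal
juj.tror — σ1 onset /j/, coda /j/ ok; σ2 onset /tr/ (1→4 rises), coda /r/ ok → phonotactically legal
sor.jma — violates constraint 5: syllable 2 onset /jm/: /j/ (glide, 5) → /m/ (nasal, 3) does not rise → phonotactically illegal
Phonotactically legal: ji.vmaj, da.vjip, gev, juj.tror → 4.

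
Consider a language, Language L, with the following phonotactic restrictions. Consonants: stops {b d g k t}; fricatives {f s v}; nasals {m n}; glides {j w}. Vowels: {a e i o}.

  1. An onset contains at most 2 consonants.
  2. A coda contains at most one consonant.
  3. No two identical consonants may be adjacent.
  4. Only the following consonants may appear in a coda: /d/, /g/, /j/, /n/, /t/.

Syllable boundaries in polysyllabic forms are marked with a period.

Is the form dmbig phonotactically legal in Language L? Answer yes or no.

dmbig — violates constraint 1: syllable 1 onset /dmb/ has 3 consonants (> 2) → phonotactically illegal

no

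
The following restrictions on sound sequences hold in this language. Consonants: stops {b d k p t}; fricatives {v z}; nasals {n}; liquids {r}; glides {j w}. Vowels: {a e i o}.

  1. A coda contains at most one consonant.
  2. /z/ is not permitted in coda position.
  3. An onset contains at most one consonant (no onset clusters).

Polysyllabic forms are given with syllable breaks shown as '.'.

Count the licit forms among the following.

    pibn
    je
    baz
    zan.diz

pibn — violates constraint 1: syllable 1 coda /bn/ has 2 consonants (> 1) → illicit
je — σ1 onset /j/, coda /∅/ ok → licit
baz — violates constraint 2: syllable 1 coda contains /z/ → illicit
zan.diz — violates constraint 2: syllable 2 coda contains /z/ → illicit
Licit: je → 1.

1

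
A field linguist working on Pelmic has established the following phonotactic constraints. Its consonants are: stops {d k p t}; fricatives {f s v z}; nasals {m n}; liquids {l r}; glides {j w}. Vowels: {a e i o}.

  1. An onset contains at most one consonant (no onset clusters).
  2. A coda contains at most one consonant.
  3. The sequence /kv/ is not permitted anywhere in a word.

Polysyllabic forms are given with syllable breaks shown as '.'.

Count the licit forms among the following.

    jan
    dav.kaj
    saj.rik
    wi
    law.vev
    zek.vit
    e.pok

6

jan — σ1 onset /j/, coda /n/ ok → licit
dav.kaj — σ1 onset /d/, coda /v/ ok; σ2 onset /k/, coda /j/ ok → licit
saj.rik — σ1 onset /s/, coda /j/ ok; σ2 onset /r/, coda /k/ ok → licit
wi — σ1 onset /w/, coda /∅/ ok → licit
law.vev — σ1 onset /l/, coda /w/ ok; σ2 onset /v/, coda /v/ ok → licit
zek.vit — violates constraint 3: contains banned sequence /kv/ → illicit
e.pok — σ1 onset /∅/, coda /∅/ ok; σ2 onset /p/, coda /k/ ok → licit
Licit: jan, dav.kaj, saj.rik, wi, law.vev, e.pok → 6.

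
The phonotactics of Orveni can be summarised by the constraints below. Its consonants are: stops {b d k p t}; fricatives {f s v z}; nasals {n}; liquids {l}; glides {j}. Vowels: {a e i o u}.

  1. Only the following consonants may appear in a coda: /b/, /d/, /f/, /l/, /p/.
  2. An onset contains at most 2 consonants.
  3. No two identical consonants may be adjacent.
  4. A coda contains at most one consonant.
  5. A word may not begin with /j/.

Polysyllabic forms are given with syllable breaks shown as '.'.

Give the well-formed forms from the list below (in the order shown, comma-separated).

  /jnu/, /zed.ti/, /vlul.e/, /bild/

/zed.ti/, /vlul.e/

/jnu/ — violates constraint 5: word begins with /j/ → ill-formed
/zed.ti/ — σ1 onset /z/, coda /d/ ok; σ2 onset /t/, coda /∅/ ok → well-formed
/vlul.e/ — σ1 onset /vl/ (2C), coda /l/ ok; σ2 onset /∅/, coda /∅/ ok → well-formed
/bild/ — violates constraint 4: syllable 1 coda /ld/ has 2 consonants (> 1) → ill-formed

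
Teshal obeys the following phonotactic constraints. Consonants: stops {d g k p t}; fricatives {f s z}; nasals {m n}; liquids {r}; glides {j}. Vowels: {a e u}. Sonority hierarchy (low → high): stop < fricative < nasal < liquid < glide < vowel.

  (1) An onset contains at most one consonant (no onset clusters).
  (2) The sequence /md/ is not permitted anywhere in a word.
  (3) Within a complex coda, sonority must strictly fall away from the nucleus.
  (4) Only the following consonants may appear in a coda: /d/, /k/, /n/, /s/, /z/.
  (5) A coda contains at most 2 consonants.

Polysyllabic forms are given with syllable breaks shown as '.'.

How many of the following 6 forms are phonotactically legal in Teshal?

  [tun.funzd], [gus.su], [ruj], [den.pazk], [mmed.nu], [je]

[tun.funzd] — violates constraint 5: syllable 2 coda /nzd/ has 3 consonants (> 2) → phonotactically illegal
[gus.su] — σ1 onset /g/, coda /s/ ok; σ2 onset /s/, coda /∅/ ok → phonotactically legal
[ruj] — violates constraint 4: syllable 1 coda contains /j/, which is not a licensed coda consonant → phonotactically illegal
[den.pazk] — σ1 onset /d/, coda /n/ ok; σ2 onset /p/, coda /zk/ (2→1 falls) ok → phonotactically legal
[mmed.nu] — violates constraint 1: syllable 1 onset /mm/ has 2 consonants (> 1) → phonotactically illegal
[je] — σ1 onset /j/, coda /∅/ ok → phonotactically legal
Phonotactically legal: [gus.su], [den.pazk], [je] → 3.

3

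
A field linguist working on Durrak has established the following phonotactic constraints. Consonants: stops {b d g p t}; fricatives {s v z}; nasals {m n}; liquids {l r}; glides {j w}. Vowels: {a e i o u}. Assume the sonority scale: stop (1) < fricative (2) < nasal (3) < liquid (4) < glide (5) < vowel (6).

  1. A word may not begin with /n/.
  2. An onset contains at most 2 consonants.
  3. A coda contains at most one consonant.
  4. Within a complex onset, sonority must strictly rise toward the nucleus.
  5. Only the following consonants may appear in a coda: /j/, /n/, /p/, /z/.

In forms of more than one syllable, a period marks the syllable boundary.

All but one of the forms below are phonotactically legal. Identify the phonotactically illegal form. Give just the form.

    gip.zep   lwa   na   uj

na

gip.zep — σ1 onset /g/, coda /p/ ok; σ2 onset /z/, coda /p/ ok → phonotactically legal
lwa — σ1 onset /lw/ (4→5 rises), coda /∅/ ok → phonotactically legal
na — violates constraint 1: word begins with /n/ → phonotactically illegal
uj — σ1 onset /∅/, coda /j/ ok → phonotactically legal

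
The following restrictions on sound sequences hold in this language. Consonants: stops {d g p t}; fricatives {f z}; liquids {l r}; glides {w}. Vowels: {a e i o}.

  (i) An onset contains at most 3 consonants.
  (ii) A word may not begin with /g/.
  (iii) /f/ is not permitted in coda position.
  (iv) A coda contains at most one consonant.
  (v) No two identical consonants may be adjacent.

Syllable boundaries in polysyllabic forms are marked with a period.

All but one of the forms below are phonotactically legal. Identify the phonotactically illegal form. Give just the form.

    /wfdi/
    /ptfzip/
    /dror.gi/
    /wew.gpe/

/wfdi/ — σ1 onset /wfd/ (3C), coda /∅/ ok → phonotactically legal
/ptfzip/ — violates constraint (i): syllable 1 onset /ptfz/ has 4 consonants (> 3) → phonotactically illegal
/dror.gi/ — σ1 onset /dr/ (2C), coda /r/ ok; σ2 onset /g/, coda /∅/ ok → phonotactically legal
/wew.gpe/ — σ1 onset /w/, coda /w/ ok; σ2 onset /gp/ (2C), coda /∅/ ok → phonotactically legal

/ptfzip/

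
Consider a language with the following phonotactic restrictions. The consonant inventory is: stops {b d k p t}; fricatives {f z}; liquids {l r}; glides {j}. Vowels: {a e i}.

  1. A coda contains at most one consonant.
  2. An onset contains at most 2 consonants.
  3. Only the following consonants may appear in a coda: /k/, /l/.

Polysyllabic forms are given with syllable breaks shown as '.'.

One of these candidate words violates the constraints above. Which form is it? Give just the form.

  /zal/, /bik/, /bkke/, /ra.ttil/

/zal/ — σ1 onset /z/, coda /l/ ok → licit
/bik/ — σ1 onset /b/, coda /k/ ok → licit
/bkke/ — violates constraint 2: syllable 1 onset /bkk/ has 3 consonants (> 2) → illicit
/ra.ttil/ — σ1 onset /r/, coda /∅/ ok; σ2 onset /tt/ (2C), coda /l/ ok → licit

/bkke/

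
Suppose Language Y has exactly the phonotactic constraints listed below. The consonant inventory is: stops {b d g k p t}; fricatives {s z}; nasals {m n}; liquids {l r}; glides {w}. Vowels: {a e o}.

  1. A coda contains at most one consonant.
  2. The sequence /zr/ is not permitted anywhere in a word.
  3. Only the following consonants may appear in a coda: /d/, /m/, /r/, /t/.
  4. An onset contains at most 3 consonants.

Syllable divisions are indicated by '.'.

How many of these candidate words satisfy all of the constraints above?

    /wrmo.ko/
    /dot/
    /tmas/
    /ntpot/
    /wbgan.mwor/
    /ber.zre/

3

/wrmo.ko/ — σ1 onset /wrm/ (3C), coda /∅/ ok; σ2 onset /k/, coda /∅/ ok → well-formed
/dot/ — σ1 onset /d/, coda /t/ ok → well-formed
/tmas/ — violates constraint 3: syllable 1 coda contains /s/, which is not a licensed coda consonant → ill-formed
/ntpot/ — σ1 onset /ntp/ (3C), coda /t/ ok → well-formed
/wbgan.mwor/ — violates constraint 3: syllable 1 coda contains /n/, which is not a licensed coda consonant → ill-formed
/ber.zre/ — violates constraint 2: contains banned sequence /zr/ → ill-formed
Well-formed: /wrmo.ko/, /dot/, /ntpot/ → 3.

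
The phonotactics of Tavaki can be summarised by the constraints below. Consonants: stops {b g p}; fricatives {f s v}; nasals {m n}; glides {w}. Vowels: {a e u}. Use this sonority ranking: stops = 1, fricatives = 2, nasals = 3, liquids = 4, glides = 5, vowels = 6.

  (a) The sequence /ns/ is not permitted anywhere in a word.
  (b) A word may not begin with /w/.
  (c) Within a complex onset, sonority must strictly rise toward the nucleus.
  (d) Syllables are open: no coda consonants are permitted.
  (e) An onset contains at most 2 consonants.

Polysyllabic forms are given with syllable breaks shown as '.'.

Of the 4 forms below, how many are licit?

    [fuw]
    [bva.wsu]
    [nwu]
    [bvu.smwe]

1

[fuw] — violates constraint (d): syllable 1 coda /w/ has 1 consonant (> 0) → illicit
[bva.wsu] — violates constraint (c): syllable 2 onset /ws/: /w/ (glide, 5) → /s/ (fricative, 2) does not rise → illicit
[nwu] — σ1 onset /nw/ (3→5 rises), coda /∅/ ok → licit
[bvu.smwe] — violates constraint (e): syllable 2 onset /smw/ has 3 consonants (> 2) → illicit
Licit: [nwu] → 1.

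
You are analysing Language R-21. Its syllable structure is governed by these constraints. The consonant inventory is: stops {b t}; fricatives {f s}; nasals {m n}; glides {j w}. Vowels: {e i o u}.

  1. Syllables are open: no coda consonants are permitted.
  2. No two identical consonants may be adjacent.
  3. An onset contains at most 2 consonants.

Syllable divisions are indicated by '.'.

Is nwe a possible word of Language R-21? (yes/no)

nwe — σ1 onset /nw/ (2C), coda /∅/ ok → licit

yes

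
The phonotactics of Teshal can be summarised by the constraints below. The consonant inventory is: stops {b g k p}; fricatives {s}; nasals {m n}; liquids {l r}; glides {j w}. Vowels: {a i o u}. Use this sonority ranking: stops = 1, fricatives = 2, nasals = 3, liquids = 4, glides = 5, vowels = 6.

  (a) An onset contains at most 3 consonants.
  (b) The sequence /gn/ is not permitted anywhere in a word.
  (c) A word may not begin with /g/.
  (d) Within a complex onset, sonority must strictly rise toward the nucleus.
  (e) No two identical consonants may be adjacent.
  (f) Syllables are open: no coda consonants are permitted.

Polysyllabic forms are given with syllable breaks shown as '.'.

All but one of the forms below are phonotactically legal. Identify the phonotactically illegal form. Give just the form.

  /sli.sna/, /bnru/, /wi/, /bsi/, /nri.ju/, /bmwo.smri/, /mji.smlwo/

/mji.smlwo/

/sli.sna/ — σ1 onset /sl/ (2→4 rises), coda /∅/ ok; σ2 onset /sn/ (2→3 rises), coda /∅/ ok → phonotactically legal
/bnru/ — σ1 onset /bnr/ (1→3→4 rises), coda /∅/ ok → phonotactically legal
/wi/ — σ1 onset /w/, coda /∅/ ok → phonotactically legal
/bsi/ — σ1 onset /bs/ (1→2 rises), coda /∅/ ok → phonotactically legal
/nri.ju/ — σ1 onset /nr/ (3→4 rises), coda /∅/ ok; σ2 onset /j/, coda /∅/ ok → phonotactically legal
/bmwo.smri/ — σ1 onset /bmw/ (1→3→5 rises), coda /∅/ ok; σ2 onset /smr/ (2→3→4 rises), coda /∅/ ok → phonotactically legal
/mji.smlwo/ — violates constraint (a): syllable 2 onset /smlw/ has 4 consonants (> 3) → phonotactically illegal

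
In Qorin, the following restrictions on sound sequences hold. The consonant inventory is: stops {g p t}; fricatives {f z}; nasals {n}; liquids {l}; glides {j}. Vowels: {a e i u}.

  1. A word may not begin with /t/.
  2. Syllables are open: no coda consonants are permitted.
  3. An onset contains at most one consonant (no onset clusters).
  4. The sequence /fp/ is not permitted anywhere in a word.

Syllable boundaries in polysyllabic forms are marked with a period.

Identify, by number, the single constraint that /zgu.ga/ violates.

/zgu.ga/: syllable 1 onset /zg/ has 2 consonants (> 1).
This is a violation of constraint 3: "An onset contains at most one consonant (no onset clusters)."
The remaining constraints (1, 2, 4) are satisfied.

3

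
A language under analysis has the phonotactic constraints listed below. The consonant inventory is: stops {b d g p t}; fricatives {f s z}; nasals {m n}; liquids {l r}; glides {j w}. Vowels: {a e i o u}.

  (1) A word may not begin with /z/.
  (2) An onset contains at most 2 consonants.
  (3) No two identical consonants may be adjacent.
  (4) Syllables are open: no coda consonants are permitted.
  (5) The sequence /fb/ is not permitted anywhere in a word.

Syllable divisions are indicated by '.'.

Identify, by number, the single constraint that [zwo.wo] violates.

[zwo.wo]: word begins with /z/.
This is a violation of constraint 1: "A word may not begin with /z/."
The remaining constraints (2, 3, 4, 5) are satisfied.

1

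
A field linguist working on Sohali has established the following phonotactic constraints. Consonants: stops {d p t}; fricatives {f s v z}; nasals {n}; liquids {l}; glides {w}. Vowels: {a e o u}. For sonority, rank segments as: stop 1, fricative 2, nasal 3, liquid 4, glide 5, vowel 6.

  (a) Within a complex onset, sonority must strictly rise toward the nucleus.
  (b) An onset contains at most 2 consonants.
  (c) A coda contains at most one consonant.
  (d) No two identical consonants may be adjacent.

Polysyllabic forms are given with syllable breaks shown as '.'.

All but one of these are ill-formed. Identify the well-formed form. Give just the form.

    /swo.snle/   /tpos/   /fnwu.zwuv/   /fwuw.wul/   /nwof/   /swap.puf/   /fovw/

/swo.snle/ — violates constraint (b): syllable 2 onset /snl/ has 3 consonants (> 2) → ill-formed
/tpos/ — violates constraint (a): syllable 1 onset /tp/: /t/ (stop, 1) → /p/ (stop, 1) does not rise → ill-formed
/fnwu.zwuv/ — violates constraint (b): syllable 1 onset /fnw/ has 3 consonants (> 2) → ill-formed
/fwuw.wul/ — violates constraint (d): adjacent identical consonants /ww/ → ill-formed
/nwof/ — σ1 onset /nw/ (3→5 rises), coda /f/ ok → well-formed
/swap.puf/ — violates constraint (d): adjacent identical consonants /pp/ → ill-formed
/fovw/ — violates constraint (c): syllable 1 coda /vw/ has 2 consonants (> 1) → ill-formed

/nwof/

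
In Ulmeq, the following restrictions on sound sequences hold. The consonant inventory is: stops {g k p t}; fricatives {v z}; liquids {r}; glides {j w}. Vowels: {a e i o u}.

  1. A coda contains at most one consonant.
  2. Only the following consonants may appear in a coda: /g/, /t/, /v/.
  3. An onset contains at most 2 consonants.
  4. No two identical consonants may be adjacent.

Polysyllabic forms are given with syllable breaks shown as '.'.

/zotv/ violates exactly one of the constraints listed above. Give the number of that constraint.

/zotv/: syllable 1 coda /tv/ has 2 consonants (> 1).
This is a violation of constraint 1: "A coda contains at most one consonant."
The remaining constraints (2, 3, 4) are satisfied.

1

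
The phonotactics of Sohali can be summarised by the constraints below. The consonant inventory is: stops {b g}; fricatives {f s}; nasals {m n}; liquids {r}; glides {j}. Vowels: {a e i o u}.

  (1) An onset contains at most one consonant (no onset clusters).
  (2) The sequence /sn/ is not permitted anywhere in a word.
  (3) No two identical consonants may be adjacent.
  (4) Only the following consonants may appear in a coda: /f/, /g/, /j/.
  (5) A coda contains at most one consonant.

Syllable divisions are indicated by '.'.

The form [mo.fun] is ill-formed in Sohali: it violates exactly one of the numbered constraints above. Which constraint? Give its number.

4

[mo.fun]: syllable 2 coda contains /n/, which is not a licensed coda consonant.
This is a violation of constraint 4: "Only the following consonants may appear in a coda: /f/, /g/, /j/."
The remaining constraints (1, 2, 3, 5) are satisfied.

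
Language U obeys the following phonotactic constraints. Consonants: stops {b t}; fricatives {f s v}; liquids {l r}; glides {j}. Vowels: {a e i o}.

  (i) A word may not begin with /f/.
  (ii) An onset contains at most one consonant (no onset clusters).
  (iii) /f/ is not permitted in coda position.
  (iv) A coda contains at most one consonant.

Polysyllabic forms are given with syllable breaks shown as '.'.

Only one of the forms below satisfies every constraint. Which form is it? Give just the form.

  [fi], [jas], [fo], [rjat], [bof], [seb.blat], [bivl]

[fi] — violates constraint (i): word begins with /f/ → ill-formed
[jas] — σ1 onset /j/, coda /s/ ok → well-formed
[fo] — violates constraint (i): word begins with /f/ → ill-formed
[rjat] — violates constraint (ii): syllable 1 onset /rj/ has 2 consonants (> 1) → ill-formed
[bof] — violates constraint (iii): syllable 1 coda contains /f/ → ill-formed
[seb.blat] — violates constraint (ii): syllable 2 onset /bl/ has 2 consonants (> 1) → ill-formed
[bivl] — violates constraint (iv): syllable 1 coda /vl/ has 2 consonants (> 1) → ill-formed

[jas]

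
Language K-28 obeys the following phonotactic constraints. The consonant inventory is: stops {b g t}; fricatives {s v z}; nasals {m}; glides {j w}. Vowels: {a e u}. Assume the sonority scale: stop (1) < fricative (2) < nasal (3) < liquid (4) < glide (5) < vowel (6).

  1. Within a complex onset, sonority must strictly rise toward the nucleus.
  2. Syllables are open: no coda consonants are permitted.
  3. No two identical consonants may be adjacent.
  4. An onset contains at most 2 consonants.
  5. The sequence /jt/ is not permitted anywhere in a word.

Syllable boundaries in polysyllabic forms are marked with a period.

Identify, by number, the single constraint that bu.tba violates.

bu.tba: syllable 2 onset /tb/: /t/ (stop, 1) → /b/ (stop, 1) does not rise.
This is a violation of constraint 1: "Within a complex onset, sonority must strictly rise toward the nucleus."
The remaining constraints (2, 3, 4, 5) are satisfied.

1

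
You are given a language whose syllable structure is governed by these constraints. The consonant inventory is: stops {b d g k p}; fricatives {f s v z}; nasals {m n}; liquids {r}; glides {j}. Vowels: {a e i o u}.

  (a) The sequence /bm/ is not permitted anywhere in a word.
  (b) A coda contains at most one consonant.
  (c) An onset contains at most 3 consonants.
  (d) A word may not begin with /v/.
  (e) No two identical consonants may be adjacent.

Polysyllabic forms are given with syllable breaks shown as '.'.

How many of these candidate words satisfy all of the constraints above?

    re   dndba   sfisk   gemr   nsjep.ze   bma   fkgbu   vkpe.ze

2

re — σ1 onset /r/, coda /∅/ ok → phonotactically legal
dndba — violates constraint (c): syllable 1 onset /dndb/ has 4 consonants (> 3) → phonotactically illegal
sfisk — violates constraint (b): syllable 1 coda /sk/ has 2 consonants (> 1) → phonotactically illegal
gemr — violates constraint (b): syllable 1 coda /mr/ has 2 consonants (> 1) → phonotactically illegal
nsjep.ze — σ1 onset /nsj/ (3C), coda /p/ ok; σ2 onset /z/, coda /∅/ ok → phonotactically legal
bma — violates constraint (a): contains banned sequence /bm/ → phonotactically illegal
fkgbu — violates constraint (c): syllable 1 onset /fkgb/ has 4 consonants (> 3) → phonotactically illegal
vkpe.ze — violates constraint (d): word begins with /v/ → phonotactically illegal
Phonotactically legal: re, nsjep.ze → 2.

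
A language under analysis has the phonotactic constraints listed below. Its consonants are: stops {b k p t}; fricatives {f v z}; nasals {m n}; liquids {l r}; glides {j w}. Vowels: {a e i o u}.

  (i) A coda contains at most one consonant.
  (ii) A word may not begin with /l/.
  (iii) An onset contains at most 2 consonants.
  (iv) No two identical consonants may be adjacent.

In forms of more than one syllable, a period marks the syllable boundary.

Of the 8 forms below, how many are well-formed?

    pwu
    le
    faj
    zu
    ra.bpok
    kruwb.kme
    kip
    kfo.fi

pwu — σ1 onset /pw/ (2C), coda /∅/ ok → well-formed
le — violates constraint (ii): word begins with /l/ → ill-formed
faj — σ1 onset /f/, coda /j/ ok → well-formed
zu — σ1 onset /z/, coda /∅/ ok → well-formed
ra.bpok — σ1 onset /r/, coda /∅/ ok; σ2 onset /bp/ (2C), coda /k/ ok → well-formed
kruwb.kme — violates constraint (i): syllable 1 coda /wb/ has 2 consonants (> 1) → ill-formed
kip — σ1 onset /k/, coda /p/ ok → well-formed
kfo.fi — σ1 onset /kf/ (2C), coda /∅/ ok; σ2 onset /f/, coda /∅/ ok → well-formed
Well-formed: pwu, faj, zu, ra.bpok, kip, kfo.fi → 6.

6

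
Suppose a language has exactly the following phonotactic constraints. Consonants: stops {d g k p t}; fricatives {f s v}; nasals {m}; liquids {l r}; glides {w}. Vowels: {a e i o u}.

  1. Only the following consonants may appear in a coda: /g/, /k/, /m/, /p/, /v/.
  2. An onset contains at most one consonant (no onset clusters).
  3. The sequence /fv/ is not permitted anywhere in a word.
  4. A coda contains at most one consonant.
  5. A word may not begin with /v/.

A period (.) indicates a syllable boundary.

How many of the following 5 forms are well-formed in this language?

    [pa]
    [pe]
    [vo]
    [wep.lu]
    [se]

4

[pa] — σ1 onset /p/, coda /∅/ ok → well-formed
[pe] — σ1 onset /p/, coda /∅/ ok → well-formed
[vo] — violates constraint 5: word begins with /v/ → ill-formed
[wep.lu] — σ1 onset /w/, coda /p/ ok; σ2 onset /l/, coda /∅/ ok → well-formed
[se] — σ1 onset /s/, coda /∅/ ok → well-formed
Well-formed: [pa], [pe], [wep.lu], [se] → 4.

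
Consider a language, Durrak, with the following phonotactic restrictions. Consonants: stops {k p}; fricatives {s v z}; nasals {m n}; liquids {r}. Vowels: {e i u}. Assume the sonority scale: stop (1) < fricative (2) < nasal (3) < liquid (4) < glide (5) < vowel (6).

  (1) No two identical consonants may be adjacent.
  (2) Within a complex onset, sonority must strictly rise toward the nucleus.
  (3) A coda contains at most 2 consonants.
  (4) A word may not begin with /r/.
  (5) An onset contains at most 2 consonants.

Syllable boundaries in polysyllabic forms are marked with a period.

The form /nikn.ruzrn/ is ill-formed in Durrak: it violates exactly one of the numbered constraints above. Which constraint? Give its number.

/nikn.ruzrn/: syllable 2 coda /zrn/ has 3 consonants (> 2).
This is a violation of constraint 3: "A coda contains at most 2 consonants."
The remaining constraints (1, 2, 4, 5) are satisfied.

3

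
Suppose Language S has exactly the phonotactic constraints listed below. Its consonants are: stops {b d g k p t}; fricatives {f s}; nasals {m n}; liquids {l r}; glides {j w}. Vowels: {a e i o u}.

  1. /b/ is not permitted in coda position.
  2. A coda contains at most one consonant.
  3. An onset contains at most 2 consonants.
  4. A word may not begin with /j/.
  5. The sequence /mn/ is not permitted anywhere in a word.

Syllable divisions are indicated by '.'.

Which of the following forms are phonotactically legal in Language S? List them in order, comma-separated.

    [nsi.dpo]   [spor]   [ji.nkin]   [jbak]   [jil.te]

[nsi.dpo], [spor]

[nsi.dpo] — σ1 onset /ns/ (2C), coda /∅/ ok; σ2 onset /dp/ (2C), coda /∅/ ok → phonotactically legal
[spor] — σ1 onset /sp/ (2C), coda /r/ ok → phonotactically legal
[ji.nkin] — violates constraint 4: word begins with /j/ → phonotactically illegal
[jbak] — violates constraint 4: word begins with /j/ → phonotactically illegal
[jil.te] — violates constraint 4: word begins with /j/ → phonotactically illegal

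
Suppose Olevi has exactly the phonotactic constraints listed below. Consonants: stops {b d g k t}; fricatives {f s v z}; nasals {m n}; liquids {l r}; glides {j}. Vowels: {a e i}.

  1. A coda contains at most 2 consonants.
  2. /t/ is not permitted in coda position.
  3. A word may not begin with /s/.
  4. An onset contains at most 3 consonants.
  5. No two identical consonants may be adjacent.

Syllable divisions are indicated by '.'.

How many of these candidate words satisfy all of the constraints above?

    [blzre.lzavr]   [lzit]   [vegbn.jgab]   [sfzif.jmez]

0

[blzre.lzavr] — violates constraint 4: syllable 1 onset /blzr/ has 4 consonants (> 3) → phonotactically illegal
[lzit] — violates constraint 2: syllable 1 coda contains /t/ → phonotactically illegal
[vegbn.jgab] — violates constraint 1: syllable 1 coda /gbn/ has 3 consonants (> 2) → phonotactically illegal
[sfzif.jmez] — violates constraint 3: word begins with /s/ → phonotactically illegal
No form is phonotactically legal → 0.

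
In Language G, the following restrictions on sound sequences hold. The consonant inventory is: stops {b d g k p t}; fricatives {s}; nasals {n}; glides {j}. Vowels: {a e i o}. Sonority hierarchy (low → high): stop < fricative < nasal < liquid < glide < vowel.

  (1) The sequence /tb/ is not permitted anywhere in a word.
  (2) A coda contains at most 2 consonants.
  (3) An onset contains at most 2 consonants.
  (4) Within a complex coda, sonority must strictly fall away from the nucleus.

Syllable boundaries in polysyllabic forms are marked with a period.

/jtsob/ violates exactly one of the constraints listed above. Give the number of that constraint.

/jtsob/: syllable 1 onset /jts/ has 3 consonants (> 2).
This is a violation of constraint 3: "An onset contains at most 2 consonants."
The remaining constraints (1, 2, 4) are satisfied.

3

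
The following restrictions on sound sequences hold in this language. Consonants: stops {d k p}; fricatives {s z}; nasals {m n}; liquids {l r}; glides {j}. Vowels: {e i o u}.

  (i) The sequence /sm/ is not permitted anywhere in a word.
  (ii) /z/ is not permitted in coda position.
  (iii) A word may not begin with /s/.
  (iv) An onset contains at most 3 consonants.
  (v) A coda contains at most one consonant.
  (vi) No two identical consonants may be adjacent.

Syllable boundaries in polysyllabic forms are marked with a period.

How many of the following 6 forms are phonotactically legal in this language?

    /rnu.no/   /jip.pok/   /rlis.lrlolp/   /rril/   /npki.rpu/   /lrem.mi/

/rnu.no/ — σ1 onset /rn/ (2C), coda /∅/ ok; σ2 onset /n/, coda /∅/ ok → phonotactically legal
/jip.pok/ — violates constraint (vi): adjacent identical consonants /pp/ → phonotactically illegal
/rlis.lrlolp/ — violates constraint (v): syllable 2 coda /lp/ has 2 consonants (> 1) → phonotactically illegal
/rril/ — violates constraint (vi): adjacent identical consonants /rr/ → phonotactically illegal
/npki.rpu/ — σ1 onset /npk/ (3C), coda /∅/ ok; σ2 onset /rp/ (2C), coda /∅/ ok → phonotactically legal
/lrem.mi/ — violates constraint (vi): adjacent identical consonants /mm/ → phonotactically illegal
Phonotactically legal: /rnu.no/, /npki.rpu/ → 2.

2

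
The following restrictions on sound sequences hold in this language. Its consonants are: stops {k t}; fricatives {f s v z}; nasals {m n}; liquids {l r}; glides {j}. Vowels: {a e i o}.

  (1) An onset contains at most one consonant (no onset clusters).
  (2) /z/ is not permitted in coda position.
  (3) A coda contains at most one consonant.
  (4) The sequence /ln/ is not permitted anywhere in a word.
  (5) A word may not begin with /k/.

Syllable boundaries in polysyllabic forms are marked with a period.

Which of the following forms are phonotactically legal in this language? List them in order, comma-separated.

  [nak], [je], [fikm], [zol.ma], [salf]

[nak], [je], [zol.ma]

[nak] — σ1 onset /n/, coda /k/ ok → phonotactically legal
[je] — σ1 onset /j/, coda /∅/ ok → phonotactically legal
[fikm] — violates constraint 3: syllable 1 coda /km/ has 2 consonants (> 1) → phonotactically illegal
[zol.ma] — σ1 onset /z/, coda /l/ ok; σ2 onset /m/, coda /∅/ ok → phonotactically legal
[salf] — violates constraint 3: syllable 1 coda /lf/ has 2 consonants (> 1) → phonotactically illegal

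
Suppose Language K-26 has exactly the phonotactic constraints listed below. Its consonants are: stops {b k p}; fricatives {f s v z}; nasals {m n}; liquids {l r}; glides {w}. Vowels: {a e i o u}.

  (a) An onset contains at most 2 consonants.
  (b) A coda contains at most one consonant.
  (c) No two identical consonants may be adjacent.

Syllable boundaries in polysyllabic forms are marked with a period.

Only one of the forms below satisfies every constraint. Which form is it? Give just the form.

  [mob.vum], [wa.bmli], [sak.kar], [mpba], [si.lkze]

[mob.vum]

[mob.vum] — σ1 onset /m/, coda /b/ ok; σ2 onset /v/, coda /m/ ok → licit
[wa.bmli] — violates constraint (a): syllable 2 onset /bml/ has 3 consonants (> 2) → illicit
[sak.kar] — violates constraint (c): adjacent identical consonants /kk/ → illicit
[mpba] — violates constraint (a): syllable 1 onset /mpb/ has 3 consonants (> 2) → illicit
[si.lkze] — violates constraint (a): syllable 2 onset /lkz/ has 3 consonants (> 2) → illicit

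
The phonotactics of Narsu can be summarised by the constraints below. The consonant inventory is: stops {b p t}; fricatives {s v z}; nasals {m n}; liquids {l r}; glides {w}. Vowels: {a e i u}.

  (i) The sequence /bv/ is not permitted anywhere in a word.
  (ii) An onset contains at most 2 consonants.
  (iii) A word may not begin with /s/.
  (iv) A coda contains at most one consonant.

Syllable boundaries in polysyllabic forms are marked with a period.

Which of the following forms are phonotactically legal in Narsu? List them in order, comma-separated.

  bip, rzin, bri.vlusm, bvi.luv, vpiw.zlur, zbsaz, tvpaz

bip, rzin, vpiw.zlur

bip — σ1 onset /b/, coda /p/ ok → phonotactically legal
rzin — σ1 onset /rz/ (2C), coda /n/ ok → phonotactically legal
bri.vlusm — violates constraint (iv): syllable 2 coda /sm/ has 2 consonants (> 1) → phonotactically illegal
bvi.luv — violates constraint (i): contains banned sequence /bv/ → phonotactically illegal
vpiw.zlur — σ1 onset /vp/ (2C), coda /w/ ok; σ2 onset /zl/ (2C), coda /r/ ok → phonotactically legal
zbsaz — violates constraint (ii): syllable 1 onset /zbs/ has 3 consonants (> 2) → phonotactically illegal
tvpaz — violates constraint (ii): syllable 1 onset /tvp/ has 3 consonants (> 2) → phonotactically illegal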